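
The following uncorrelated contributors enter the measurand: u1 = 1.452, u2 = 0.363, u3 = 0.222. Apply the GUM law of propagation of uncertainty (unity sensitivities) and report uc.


uc = sqrt(1.452^2 + 0.363^2 + 0.222^2)
uc = sqrt(2.289357)
uc = 1.5131

1.5131


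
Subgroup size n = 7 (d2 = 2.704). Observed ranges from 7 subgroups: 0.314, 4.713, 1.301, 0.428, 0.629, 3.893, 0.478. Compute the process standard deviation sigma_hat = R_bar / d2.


R_bar = (0.314 + 4.713 + 1.301 + 0.428 + 0.629 + 3.893 + 0.478) / 7
R_bar = 11.756 / 7 = 1.6794286
sigma_hat = R_bar / d2 = 1.6794286 / 2.704 = 0.6211

0.6211


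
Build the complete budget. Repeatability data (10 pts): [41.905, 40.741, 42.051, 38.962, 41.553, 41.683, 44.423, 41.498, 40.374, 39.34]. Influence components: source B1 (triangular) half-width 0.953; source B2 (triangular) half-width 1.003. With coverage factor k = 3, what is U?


mean = (41.905 + 40.741 + 42.051 + 38.962 + 41.553 + 41.683 + 44.423 + 41.498 + 40.374 + 39.34) / 10 = 41.253
s = sqrt(sum((x - mean)^2)/(n-1)) = 1.5415997
u_A = s / sqrt(n) = 1.5415997 / sqrt(10) = 0.48749663
u_B1 = 0.953 / sqrt(6) = 0.38906062
u_B2 = 1.003 / sqrt(6) = 0.40947304
uc = sqrt(0.48749663^2 + 0.38906062^2 + 0.40947304^2) = 0.74611614
U = k * uc = 3 * 0.74611614
U = 2.2383

2.2383


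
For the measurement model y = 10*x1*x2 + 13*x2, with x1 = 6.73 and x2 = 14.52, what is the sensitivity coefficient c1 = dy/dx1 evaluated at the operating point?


y = 10*x1*x2 + 13*x2
dy/dx1 = 10*x2
Evaluate at x2 = 14.52: c1 = 10 * 14.52
c1 = 145.2000

145.2000


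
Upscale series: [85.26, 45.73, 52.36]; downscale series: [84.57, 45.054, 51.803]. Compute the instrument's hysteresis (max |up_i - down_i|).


|85.26 - 84.57| = 0.6900
|45.73 - 45.054| = 0.6760
|52.36 - 51.803| = 0.5570
hysteresis = max(diffs) = 0.6900

0.6900


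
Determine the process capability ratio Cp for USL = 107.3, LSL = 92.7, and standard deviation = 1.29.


Cp = (USL - LSL) / (6 * sigma)
= (107.3 - 92.7) / (6 * 1.29)
= 14.6000 / 7.7400
= 1.8863

1.8863


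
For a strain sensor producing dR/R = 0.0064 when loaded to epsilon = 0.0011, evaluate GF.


GF = (dR/R) / epsilon
= 0.0064 / 0.0011
= 5.8182

5.8182


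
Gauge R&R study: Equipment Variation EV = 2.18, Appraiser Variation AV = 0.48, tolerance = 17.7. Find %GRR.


GRR = sqrt(EV^2 + AV^2) = sqrt(2.18^2 + 0.48^2) = 2.2322186
%GRR = GRR / tol * 100 = 2.2322186 / 17.7 * 100
%GRR = 12.6114

12.6114


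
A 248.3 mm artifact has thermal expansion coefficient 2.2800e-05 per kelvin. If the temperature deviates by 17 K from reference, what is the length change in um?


dL = L * alpha * dT
= 248.3 * 2.2800e-05 * 17
= 0.0962411 mm
dL_um = 0.0962411 * 1000 = 96.2411 um

96.2411


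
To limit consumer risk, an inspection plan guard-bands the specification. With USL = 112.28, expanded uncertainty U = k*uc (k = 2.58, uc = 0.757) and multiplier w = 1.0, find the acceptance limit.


U = k * uc = 2.58 * 0.757 = 1.95306
guard band g = w * U = 1.0 * 1.95306 = 1.95306
AL = USL - g = 112.28 - 1.95306
AL = 110.3269

110.3269


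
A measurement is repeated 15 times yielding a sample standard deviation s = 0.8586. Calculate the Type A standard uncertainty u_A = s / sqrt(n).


u_A = s / sqrt(n)
u_A = 0.8586 / sqrt(15)
u_A = 0.8586 / 3.8729833
u_A = 0.2217

0.2217


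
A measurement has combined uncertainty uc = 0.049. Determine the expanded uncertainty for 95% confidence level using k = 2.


U = k * uc
U = 2 * 0.049
U = 0.0980

0.0980


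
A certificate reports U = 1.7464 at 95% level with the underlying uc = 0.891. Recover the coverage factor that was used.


k = U / uc
k = 1.7464 / 0.891
k = 1.96

1.96


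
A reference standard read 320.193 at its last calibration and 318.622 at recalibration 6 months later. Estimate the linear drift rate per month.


rate = (v2 - v1) / months
= (318.622 - 320.193) / 6
= -1.5710 / 6
= -0.2618

-0.2618


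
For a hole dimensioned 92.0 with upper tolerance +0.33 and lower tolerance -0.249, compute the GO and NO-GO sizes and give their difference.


GO = nominal - lower_tol (smallest hole = maximum material condition)
GO = 92.0 - 0.249 = 91.751
NO-GO = nominal + upper_tol (largest hole = least material condition)
NO-GO = 92.0 + 0.33 = 92.33
spread = NO-GO - GO = 92.33 - 91.751 = 0.5790

0.5790


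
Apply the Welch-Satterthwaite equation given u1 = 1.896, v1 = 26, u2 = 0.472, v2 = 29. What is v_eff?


uc = sqrt(u1^2 + u2^2) = sqrt(1.896^2 + 0.472^2) = 1.953868
v_eff = uc^4 / (u1^4/v1 + u2^4/v2)
= 1.953868^4 / (1.896^4/26 + 0.472^4/29)
= 14.574071 / 0.49873848
v_eff = 29.2219

29.2219


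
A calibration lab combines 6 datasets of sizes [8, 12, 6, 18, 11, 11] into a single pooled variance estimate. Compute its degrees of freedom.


nu = sum_i (n_i - 1)
nu = ((8 - 1) + (12 - 1) + (6 - 1) + (18 - 1) + (11 - 1) + (11 - 1))
nu = 7 + 11 + 5 + 17 + 10 + 10
nu = 60

60


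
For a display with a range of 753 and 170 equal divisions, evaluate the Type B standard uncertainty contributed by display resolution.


resolution = range / divisions
resolution = 753 / 170 = 4.4294118
u_res = resolution / (2*sqrt(3))
u_res = 4.4294118 / 3.4641016
u_res = 1.2787

1.2787


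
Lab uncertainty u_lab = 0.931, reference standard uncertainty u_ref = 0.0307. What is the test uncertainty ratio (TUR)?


TUR = u_lab / u_ref
= 0.931 / 0.0307
= 30.3257

30.3257


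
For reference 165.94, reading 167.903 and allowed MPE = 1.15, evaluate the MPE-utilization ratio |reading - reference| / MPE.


e = indication - reference = 167.903 - 165.94 = 1.9630
|e| = 1.9630
ratio = |e| / MPE = 1.9630 / 1.15
ratio = 1.7070

1.7070


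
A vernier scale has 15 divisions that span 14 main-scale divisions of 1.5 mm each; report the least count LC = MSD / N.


LC = MSD / n_div
= 1.5 / 15
= 0.1000

0.1000


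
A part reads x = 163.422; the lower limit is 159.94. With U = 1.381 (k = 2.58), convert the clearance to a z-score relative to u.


u = U / k = 1.381 / 2.58 = 0.53527132
margin = |LSL - x| = |159.94 - 163.422| = 3.482
z = margin / u = 3.482 / 0.53527132
z = 6.5051

6.5051


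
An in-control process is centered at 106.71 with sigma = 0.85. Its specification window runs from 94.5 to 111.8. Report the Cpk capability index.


Cpu = (USL - mean) / (3*sigma) = (111.8 - 106.71) / (3*0.85) = 1.9961
Cpl = (mean - LSL) / (3*sigma) = (106.71 - 94.5) / (3*0.85) = 4.7882
Cpk = min(Cpu, Cpl) = 1.9961

1.9961


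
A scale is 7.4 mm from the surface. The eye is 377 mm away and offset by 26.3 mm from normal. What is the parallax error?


error = h * offset / d
= 7.4 * 26.3 / 377
= 0.5162

0.5162


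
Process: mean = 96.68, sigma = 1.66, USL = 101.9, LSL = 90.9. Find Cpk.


Cpu = (USL - mean) / (3*sigma) = (101.9 - 96.68) / (3*1.66) = 1.0482
Cpl = (mean - LSL) / (3*sigma) = (96.68 - 90.9) / (3*1.66) = 1.1606
Cpk = min(Cpu, Cpl) = 1.0482

1.0482


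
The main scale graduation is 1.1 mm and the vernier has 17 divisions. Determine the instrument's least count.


LC = MSD / n_div
= 1.1 / 17
= 0.0647

0.0647


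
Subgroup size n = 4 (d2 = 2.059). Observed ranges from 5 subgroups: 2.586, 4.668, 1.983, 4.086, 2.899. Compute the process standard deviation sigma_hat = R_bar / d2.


R_bar = (2.586 + 4.668 + 1.983 + 4.086 + 2.899) / 5
R_bar = 16.222 / 5 = 3.2444
sigma_hat = R_bar / d2 = 3.2444 / 2.059 = 1.5757

1.5757


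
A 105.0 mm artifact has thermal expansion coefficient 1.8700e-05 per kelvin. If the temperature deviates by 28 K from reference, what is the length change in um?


dL = L * alpha * dT
= 105.0 * 1.8700e-05 * 28
= 0.0549780 mm
dL_um = 0.0549780 * 1000 = 54.9780 um

54.9780


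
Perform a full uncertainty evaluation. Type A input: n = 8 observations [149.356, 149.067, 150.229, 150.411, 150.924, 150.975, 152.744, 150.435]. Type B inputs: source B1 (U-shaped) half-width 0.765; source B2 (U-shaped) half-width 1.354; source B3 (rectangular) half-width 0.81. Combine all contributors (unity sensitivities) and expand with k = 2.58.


mean = (149.356 + 149.067 + 150.229 + 150.411 + 150.924 + 150.975 + 152.744 + 150.435) / 8 = 150.517625
s = sqrt(sum((x - mean)^2)/(n-1)) = 1.1267059
u_A = s / sqrt(n) = 1.1267059 / sqrt(8) = 0.39835069
u_B1 = 0.765 / sqrt(2) = 0.54093669
u_B2 = 1.354 / sqrt(2) = 0.95742258
u_B3 = 0.81 / sqrt(3) = 0.46765372
uc = sqrt(0.39835069^2 + 0.54093669^2 + 0.95742258^2 + 0.46765372^2) = 1.2596245
U = k * uc = 2.58 * 1.2596245
U = 3.2498

3.2498


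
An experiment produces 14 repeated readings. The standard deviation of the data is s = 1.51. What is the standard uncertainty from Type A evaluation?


u_A = s / sqrt(n)
u_A = 1.51 / sqrt(14)
u_A = 1.51 / 3.7416574
u_A = 0.4036

0.4036


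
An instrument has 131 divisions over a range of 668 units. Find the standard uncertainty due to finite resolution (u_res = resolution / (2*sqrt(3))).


resolution = range / divisions
resolution = 668 / 131 = 5.0992366
u_res = resolution / (2*sqrt(3))
u_res = 5.0992366 / 3.4641016
u_res = 1.4720

1.4720


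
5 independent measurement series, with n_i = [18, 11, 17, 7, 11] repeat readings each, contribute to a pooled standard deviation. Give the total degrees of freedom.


nu = sum_i (n_i - 1)
nu = ((18 - 1) + (11 - 1) + (17 - 1) + (7 - 1) + (11 - 1))
nu = 17 + 10 + 16 + 6 + 10
nu = 59

59


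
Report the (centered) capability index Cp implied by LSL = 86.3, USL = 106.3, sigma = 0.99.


Cp = (USL - LSL) / (6 * sigma)
= (106.3 - 86.3) / (6 * 0.99)
= 20.0000 / 5.9400
= 3.3670

3.3670


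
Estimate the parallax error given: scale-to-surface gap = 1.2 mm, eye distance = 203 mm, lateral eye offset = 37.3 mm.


error = h * offset / d
= 1.2 * 37.3 / 203
= 0.2205

0.2205


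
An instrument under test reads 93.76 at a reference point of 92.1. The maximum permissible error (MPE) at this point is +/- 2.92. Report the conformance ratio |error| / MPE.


e = indication - reference = 93.76 - 92.1 = 1.6600
|e| = 1.6600
ratio = |e| / MPE = 1.6600 / 2.92
ratio = 0.5685

0.5685


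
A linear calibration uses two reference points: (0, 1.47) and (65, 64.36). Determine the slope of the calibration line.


slope = (y2 - y1) / (x2 - x1)
= (64.36 - 1.47) / (65 - 0)
= 62.8900 / 65
= 0.9675

0.9675


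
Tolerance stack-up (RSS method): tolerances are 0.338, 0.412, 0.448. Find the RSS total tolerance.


RSS = sqrt(0.338^2 + 0.412^2 + 0.448^2)
= sqrt(0.484692)
= 0.6962

0.6962


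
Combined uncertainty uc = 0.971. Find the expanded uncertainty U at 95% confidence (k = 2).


U = k * uc
U = 2 * 0.971
U = 1.9420

1.9420


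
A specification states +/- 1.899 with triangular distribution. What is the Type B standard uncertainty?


u_B = half_width / sqrt(6)
u_B = 1.899 / 2.4494897
u_B = 0.7753

0.7753


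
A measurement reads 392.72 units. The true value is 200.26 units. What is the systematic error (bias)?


Systematic error = measured - true
= 392.72 - 200.26
= 192.4600

192.4600


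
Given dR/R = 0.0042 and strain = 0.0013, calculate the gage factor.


GF = (dR/R) / epsilon
= 0.0042 / 0.0013
= 3.2308

3.2308


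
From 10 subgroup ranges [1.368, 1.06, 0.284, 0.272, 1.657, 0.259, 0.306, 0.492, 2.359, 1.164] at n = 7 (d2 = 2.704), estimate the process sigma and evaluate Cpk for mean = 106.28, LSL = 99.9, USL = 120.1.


R_bar = (1.368 + 1.06 + 0.284 + 0.272 + 1.657 + 0.259 + 0.306 + 0.492 + 2.359 + 1.164) / 10 = 0.9221
sigma = R_bar / d2 = 0.9221 / 2.704 = 0.34101331
Cp = (USL - LSL)/(6*sigma) = (120.1 - 99.9)/(6*0.34101331) = 9.8725
Cpu = (120.1 - 106.28)/(3*0.34101331) = 13.5088
Cpl = (106.28 - 99.9)/(3*0.34101331) = 6.2363
Cpk = min(Cpu, Cpl) = 6.2363

6.2363


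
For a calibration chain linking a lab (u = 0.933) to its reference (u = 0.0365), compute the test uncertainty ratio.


TUR = u_lab / u_ref
= 0.933 / 0.0365
= 25.5616

25.5616


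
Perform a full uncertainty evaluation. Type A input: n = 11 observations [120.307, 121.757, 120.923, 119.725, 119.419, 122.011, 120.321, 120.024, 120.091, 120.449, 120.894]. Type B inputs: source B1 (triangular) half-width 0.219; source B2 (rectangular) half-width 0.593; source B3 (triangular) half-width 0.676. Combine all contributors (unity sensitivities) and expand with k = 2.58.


mean = (120.307 + 121.757 + 120.923 + 119.725 + 119.419 + 122.011 + 120.321 + 120.024 + 120.091 + 120.449 + 120.894) / 11 = 120.5382727
s = sqrt(sum((x - mean)^2)/(n-1)) = 0.80100912
u_A = s / sqrt(n) = 0.80100912 / sqrt(11) = 0.24151334
u_B1 = 0.219 / sqrt(6) = 0.089406376
u_B2 = 0.593 / sqrt(3) = 0.34236871
u_B3 = 0.676 / sqrt(6) = 0.27597584
uc = sqrt(0.24151334^2 + 0.089406376^2 + 0.34236871^2 + 0.27597584^2) = 0.50960886
U = k * uc = 2.58 * 0.50960886
U = 1.3148

1.3148


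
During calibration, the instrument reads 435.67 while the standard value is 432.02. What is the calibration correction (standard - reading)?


Correction = standard - reading
= 432.02 - 435.67
= -3.6500

-3.6500


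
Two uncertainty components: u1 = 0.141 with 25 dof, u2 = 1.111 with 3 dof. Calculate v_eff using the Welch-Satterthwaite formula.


uc = sqrt(u1^2 + u2^2) = sqrt(0.141^2 + 1.111^2) = 1.1199116
v_eff = uc^4 / (u1^4/v1 + u2^4/v2)
= 1.1199116^4 / (0.141^4/25 + 1.111^4/3)
= 1.5730226 / 0.50786525
v_eff = 3.0973

3.0973


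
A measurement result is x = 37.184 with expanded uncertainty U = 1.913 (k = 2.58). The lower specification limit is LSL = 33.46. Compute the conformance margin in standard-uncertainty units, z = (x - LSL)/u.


u = U / k = 1.913 / 2.58 = 0.74147287
margin = |LSL - x| = |33.46 - 37.184| = 3.724
z = margin / u = 3.724 / 0.74147287
z = 5.0224

5.0224


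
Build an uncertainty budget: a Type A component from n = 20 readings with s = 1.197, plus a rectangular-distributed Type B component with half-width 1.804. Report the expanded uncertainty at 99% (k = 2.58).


u_A = s / sqrt(n) = 1.197 / sqrt(20) = 0.26765734
u_B = half_width / sqrt(3) = 1.804 / sqrt(3) = 1.0415399
uc = sqrt(u_A^2 + u_B^2) = sqrt(0.26765734^2 + 1.0415399^2) = 1.0753817
U = k * uc = 2.58 * 1.0753817
U = 2.7745

2.7745


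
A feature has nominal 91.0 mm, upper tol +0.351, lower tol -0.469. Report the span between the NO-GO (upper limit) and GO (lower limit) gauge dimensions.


GO = nominal - lower_tol (smallest hole = maximum material condition)
GO = 91.0 - 0.469 = 90.531
NO-GO = nominal + upper_tol (largest hole = least material condition)
NO-GO = 91.0 + 0.351 = 91.351
spread = NO-GO - GO = 91.351 - 90.531 = 0.8200

0.8200


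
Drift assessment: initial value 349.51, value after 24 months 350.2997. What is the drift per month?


rate = (v2 - v1) / months
= (350.2997 - 349.51) / 24
= 0.7897 / 24
= 0.0329

0.0329


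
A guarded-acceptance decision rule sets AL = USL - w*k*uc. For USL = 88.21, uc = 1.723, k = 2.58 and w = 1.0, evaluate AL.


U = k * uc = 2.58 * 1.723 = 4.44534
guard band g = w * U = 1.0 * 4.44534 = 4.44534
AL = USL - g = 88.21 - 4.44534
AL = 83.7647

83.7647


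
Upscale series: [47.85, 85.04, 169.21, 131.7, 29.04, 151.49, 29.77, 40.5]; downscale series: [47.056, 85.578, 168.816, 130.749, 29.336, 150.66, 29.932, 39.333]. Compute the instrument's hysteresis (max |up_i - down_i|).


|47.85 - 47.056| = 0.7940
|85.04 - 85.578| = 0.5380
|169.21 - 168.816| = 0.3940
|131.7 - 130.749| = 0.9510
|29.04 - 29.336| = 0.2960
|151.49 - 150.66| = 0.8300
|29.77 - 29.932| = 0.1620
|40.5 - 39.333| = 1.1670
hysteresis = max(diffs) = 1.1670

1.1670


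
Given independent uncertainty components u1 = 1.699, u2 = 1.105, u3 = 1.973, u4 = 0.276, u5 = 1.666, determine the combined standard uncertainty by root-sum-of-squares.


uc = sqrt(1.699^2 + 1.105^2 + 1.973^2 + 0.276^2 + 1.666^2)
uc = sqrt(10.852087)
uc = 3.2943

3.2943


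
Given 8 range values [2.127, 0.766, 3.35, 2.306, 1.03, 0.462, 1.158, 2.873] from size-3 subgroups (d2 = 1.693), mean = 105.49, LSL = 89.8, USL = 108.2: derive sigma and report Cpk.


R_bar = (2.127 + 0.766 + 3.35 + 2.306 + 1.03 + 0.462 + 1.158 + 2.873) / 8 = 1.759
sigma = R_bar / d2 = 1.759 / 1.693 = 1.0389841
Cp = (USL - LSL)/(6*sigma) = (108.2 - 89.8)/(6*1.0389841) = 2.9516
Cpu = (108.2 - 105.49)/(3*1.0389841) = 0.8694
Cpl = (105.49 - 89.8)/(3*1.0389841) = 5.0338
Cpk = min(Cpu, Cpl) = 0.8694

0.8694


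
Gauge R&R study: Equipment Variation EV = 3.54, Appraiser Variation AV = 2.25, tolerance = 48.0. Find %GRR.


GRR = sqrt(EV^2 + AV^2) = sqrt(3.54^2 + 2.25^2) = 4.1945322
%GRR = GRR / tol * 100 = 4.1945322 / 48.0 * 100
%GRR = 8.7386

8.7386


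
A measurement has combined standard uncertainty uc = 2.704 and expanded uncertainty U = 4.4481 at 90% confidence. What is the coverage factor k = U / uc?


k = U / uc
k = 4.4481 / 2.704
k = 1.645

1.645


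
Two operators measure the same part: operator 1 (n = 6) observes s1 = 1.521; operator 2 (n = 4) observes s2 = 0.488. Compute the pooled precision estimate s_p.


s_p = sqrt(((n1-1)*s1^2 + (n2-1)*s2^2) / (n1+n2-2))
numerator = (6-1)*1.521^2 + (4-1)*0.488^2 = 11.567205 + 0.714432 = 12.281637
denominator = 6 + 4 - 2 = 8
s_p^2 = 12.281637 / 8 = 1.5352046
s_p = sqrt(1.5352046) = 1.2390

1.2390


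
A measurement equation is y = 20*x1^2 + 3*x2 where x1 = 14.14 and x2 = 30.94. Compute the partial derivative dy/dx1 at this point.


y = 20*x1^2 + 3*x2
dy/dx1 = 2*20*x1
Evaluate at x1 = 14.14: c1 = 40 * 14.14
c1 = 565.6000

565.6000


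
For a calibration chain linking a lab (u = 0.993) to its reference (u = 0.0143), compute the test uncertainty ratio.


TUR = u_lab / u_ref
= 0.993 / 0.0143
= 69.4406

69.4406


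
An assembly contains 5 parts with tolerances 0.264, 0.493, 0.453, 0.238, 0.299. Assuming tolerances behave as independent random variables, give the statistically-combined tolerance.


RSS = sqrt(0.264^2 + 0.493^2 + 0.453^2 + 0.238^2 + 0.299^2)
= sqrt(0.663999)
= 0.8149

0.8149


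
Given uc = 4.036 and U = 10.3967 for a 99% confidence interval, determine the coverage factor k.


k = U / uc
k = 10.3967 / 4.036
k = 2.576

2.576


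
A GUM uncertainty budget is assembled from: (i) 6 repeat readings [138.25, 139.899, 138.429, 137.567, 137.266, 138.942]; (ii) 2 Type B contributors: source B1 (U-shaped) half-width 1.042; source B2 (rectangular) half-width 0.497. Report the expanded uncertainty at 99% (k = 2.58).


mean = (138.25 + 139.899 + 138.429 + 137.567 + 137.266 + 138.942) / 6 = 138.3921667
s = sqrt(sum((x - mean)^2)/(n-1)) = 0.95326626
u_A = s / sqrt(n) = 0.95326626 / sqrt(6) = 0.38916932
u_B1 = 1.042 / sqrt(2) = 0.73680527
u_B2 = 0.497 / sqrt(3) = 0.28694308
uc = sqrt(0.38916932^2 + 0.73680527^2 + 0.28694308^2) = 0.88128945
U = k * uc = 2.58 * 0.88128945
U = 2.2737

2.2737


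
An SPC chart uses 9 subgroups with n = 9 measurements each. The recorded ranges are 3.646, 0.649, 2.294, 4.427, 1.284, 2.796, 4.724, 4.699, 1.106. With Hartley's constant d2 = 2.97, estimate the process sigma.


R_bar = (3.646 + 0.649 + 2.294 + 4.427 + 1.284 + 2.796 + 4.724 + 4.699 + 1.106) / 9
R_bar = 25.625 / 9 = 2.8472222
sigma_hat = R_bar / d2 = 2.8472222 / 2.97 = 0.9587

0.9587


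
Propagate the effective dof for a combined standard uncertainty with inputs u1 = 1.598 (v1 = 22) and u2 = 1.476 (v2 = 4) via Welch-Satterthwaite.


uc = sqrt(u1^2 + u2^2) = sqrt(1.598^2 + 1.476^2) = 2.1753574
v_eff = uc^4 / (u1^4/v1 + u2^4/v2)
= 2.1753574^4 / (1.598^4/22 + 1.476^4/4)
= 22.393526 / 1.4829526
v_eff = 15.1006

15.1006


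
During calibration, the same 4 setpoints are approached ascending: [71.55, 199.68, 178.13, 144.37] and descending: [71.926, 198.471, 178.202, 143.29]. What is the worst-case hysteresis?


|71.55 - 71.926| = 0.3760
|199.68 - 198.471| = 1.2090
|178.13 - 178.202| = 0.0720
|144.37 - 143.29| = 1.0800
hysteresis = max(diffs) = 1.2090

1.2090


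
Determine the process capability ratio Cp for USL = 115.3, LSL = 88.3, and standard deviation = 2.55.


Cp = (USL - LSL) / (6 * sigma)
= (115.3 - 88.3) / (6 * 2.55)
= 27.0000 / 15.3000
= 1.7647

1.7647


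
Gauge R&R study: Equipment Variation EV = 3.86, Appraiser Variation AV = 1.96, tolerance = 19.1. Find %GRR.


GRR = sqrt(EV^2 + AV^2) = sqrt(3.86^2 + 1.96^2) = 4.3291108
%GRR = GRR / tol * 100 = 4.3291108 / 19.1 * 100
%GRR = 22.6655

22.6655


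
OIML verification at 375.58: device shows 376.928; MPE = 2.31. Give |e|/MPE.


e = indication - reference = 376.928 - 375.58 = 1.3480
|e| = 1.3480
ratio = |e| / MPE = 1.3480 / 2.31
ratio = 0.5835

0.5835


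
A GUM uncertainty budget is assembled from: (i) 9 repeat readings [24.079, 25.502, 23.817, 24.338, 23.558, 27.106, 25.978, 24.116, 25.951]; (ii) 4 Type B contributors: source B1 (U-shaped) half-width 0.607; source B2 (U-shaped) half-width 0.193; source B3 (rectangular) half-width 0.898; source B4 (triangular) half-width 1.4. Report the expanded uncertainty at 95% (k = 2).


mean = (24.079 + 25.502 + 23.817 + 24.338 + 23.558 + 27.106 + 25.978 + 24.116 + 25.951) / 9 = 24.93833333
s = sqrt(sum((x - mean)^2)/(n-1)) = 1.2278382
u_A = s / sqrt(n) = 1.2278382 / sqrt(9) = 0.4092794
u_B1 = 0.607 / sqrt(2) = 0.42921382
u_B2 = 0.193 / sqrt(2) = 0.13647161
u_B3 = 0.898 / sqrt(3) = 0.51846054
u_B4 = 1.4 / sqrt(6) = 0.57154761
uc = sqrt(0.4092794^2 + 0.42921382^2 + 0.13647161^2 + 0.51846054^2 + 0.57154761^2) = 0.98276479
U = k * uc = 2 * 0.98276479
U = 1.9655

1.9655


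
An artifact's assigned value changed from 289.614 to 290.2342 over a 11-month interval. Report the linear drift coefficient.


rate = (v2 - v1) / months
= (290.2342 - 289.614) / 11
= 0.6202 / 11
= 0.0564

0.0564


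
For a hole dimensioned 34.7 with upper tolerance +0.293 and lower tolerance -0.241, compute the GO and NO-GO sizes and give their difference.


GO = nominal - lower_tol (smallest hole = maximum material condition)
GO = 34.7 - 0.241 = 34.459
NO-GO = nominal + upper_tol (largest hole = least material condition)
NO-GO = 34.7 + 0.293 = 34.993
spread = NO-GO - GO = 34.993 - 34.459 = 0.5340

0.5340


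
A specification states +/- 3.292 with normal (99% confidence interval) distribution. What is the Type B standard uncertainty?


u_B = half_width / 2.576
u_B = 3.292 / 2.576
u_B = 1.2780

1.2780


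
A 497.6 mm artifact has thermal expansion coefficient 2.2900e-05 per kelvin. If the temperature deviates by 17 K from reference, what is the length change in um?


dL = L * alpha * dT
= 497.6 * 2.2900e-05 * 17
= 0.1937157 mm
dL_um = 0.1937157 * 1000 = 193.7157 um

193.7157


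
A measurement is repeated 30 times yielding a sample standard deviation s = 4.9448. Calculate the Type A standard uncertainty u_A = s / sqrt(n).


u_A = s / sqrt(n)
u_A = 4.9448 / sqrt(30)
u_A = 4.9448 / 5.4772256
u_A = 0.9028

0.9028


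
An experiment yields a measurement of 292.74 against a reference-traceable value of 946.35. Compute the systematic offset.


Systematic error = measured - true
= 292.74 - 946.35
= -653.6100

-653.6100


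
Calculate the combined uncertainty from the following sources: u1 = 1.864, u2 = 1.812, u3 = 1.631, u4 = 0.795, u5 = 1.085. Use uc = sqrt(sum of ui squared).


uc = sqrt(1.864^2 + 1.812^2 + 1.631^2 + 0.795^2 + 1.085^2)
uc = sqrt(11.227251)
uc = 3.3507

3.3507


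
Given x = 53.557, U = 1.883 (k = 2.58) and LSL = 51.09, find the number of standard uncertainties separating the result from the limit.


u = U / k = 1.883 / 2.58 = 0.72984496
margin = |LSL - x| = |51.09 - 53.557| = 2.467
z = margin / u = 2.467 / 0.72984496
z = 3.3802

3.3802


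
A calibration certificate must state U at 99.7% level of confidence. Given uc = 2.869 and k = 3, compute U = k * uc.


U = k * uc
U = 3 * 2.869
U = 8.6070

8.6070


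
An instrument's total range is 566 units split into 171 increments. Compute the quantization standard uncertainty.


resolution = range / divisions
resolution = 566 / 171 = 3.3099415
u_res = resolution / (2*sqrt(3))
u_res = 3.3099415 / 3.4641016
u_res = 0.9555

0.9555


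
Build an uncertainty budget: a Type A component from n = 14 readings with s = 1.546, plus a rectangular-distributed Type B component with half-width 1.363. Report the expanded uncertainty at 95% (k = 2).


u_A = s / sqrt(n) = 1.546 / sqrt(14) = 0.41318588
u_B = half_width / sqrt(3) = 1.363 / sqrt(3) = 0.78692842
uc = sqrt(u_A^2 + u_B^2) = sqrt(0.41318588^2 + 0.78692842^2) = 0.88880758
U = k * uc = 2 * 0.88880758
U = 1.7776

1.7776


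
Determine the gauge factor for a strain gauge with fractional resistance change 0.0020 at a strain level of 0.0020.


GF = (dR/R) / epsilon
= 0.0020 / 0.0020
= 1.0000

1.0000


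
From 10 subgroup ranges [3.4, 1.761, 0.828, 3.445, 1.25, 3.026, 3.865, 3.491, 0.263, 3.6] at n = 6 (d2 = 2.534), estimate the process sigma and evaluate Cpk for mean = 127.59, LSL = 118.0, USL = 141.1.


R_bar = (3.4 + 1.761 + 0.828 + 3.445 + 1.25 + 3.026 + 3.865 + 3.491 + 0.263 + 3.6) / 10 = 2.4929
sigma = R_bar / d2 = 2.4929 / 2.534 = 0.98378058
Cp = (USL - LSL)/(6*sigma) = (141.1 - 118.0)/(6*0.98378058) = 3.9135
Cpu = (141.1 - 127.59)/(3*0.98378058) = 4.5776
Cpl = (127.59 - 118.0)/(3*0.98378058) = 3.2494
Cpk = min(Cpu, Cpl) = 3.2494

3.2494


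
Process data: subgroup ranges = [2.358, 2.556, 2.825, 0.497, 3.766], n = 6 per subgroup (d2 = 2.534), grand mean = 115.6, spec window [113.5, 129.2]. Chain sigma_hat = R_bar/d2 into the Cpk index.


R_bar = (2.358 + 2.556 + 2.825 + 0.497 + 3.766) / 5 = 2.4004
sigma = R_bar / d2 = 2.4004 / 2.534 = 0.94727703
Cp = (USL - LSL)/(6*sigma) = (129.2 - 113.5)/(6*0.94727703) = 2.7623
Cpu = (129.2 - 115.6)/(3*0.94727703) = 4.7856
Cpl = (115.6 - 113.5)/(3*0.94727703) = 0.7390
Cpk = min(Cpu, Cpl) = 0.7390

0.7390


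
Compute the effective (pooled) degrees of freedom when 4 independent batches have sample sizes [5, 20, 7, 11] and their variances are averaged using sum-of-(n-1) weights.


nu = sum_i (n_i - 1)
nu = ((5 - 1) + (20 - 1) + (7 - 1) + (11 - 1))
nu = 4 + 19 + 6 + 10
nu = 39

39


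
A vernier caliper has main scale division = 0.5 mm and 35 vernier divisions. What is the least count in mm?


LC = MSD / n_div
= 0.5 / 35
= 0.0143

0.0143


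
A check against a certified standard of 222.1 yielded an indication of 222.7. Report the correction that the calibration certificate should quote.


Correction = standard - reading
= 222.1 - 222.7
= -0.6000

-0.6000


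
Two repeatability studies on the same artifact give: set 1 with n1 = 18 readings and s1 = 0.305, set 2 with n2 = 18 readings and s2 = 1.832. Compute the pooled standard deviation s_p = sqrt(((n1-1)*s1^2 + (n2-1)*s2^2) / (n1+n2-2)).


s_p = sqrt(((n1-1)*s1^2 + (n2-1)*s2^2) / (n1+n2-2))
numerator = (18-1)*0.305^2 + (18-1)*1.832^2 = 1.581425 + 57.055808 = 58.637233
denominator = 18 + 18 - 2 = 34
s_p^2 = 58.637233 / 34 = 1.7246245
s_p = sqrt(1.7246245) = 1.3132

1.3132


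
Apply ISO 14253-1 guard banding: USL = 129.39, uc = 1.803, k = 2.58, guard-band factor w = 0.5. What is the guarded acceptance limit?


U = k * uc = 2.58 * 1.803 = 4.65174
guard band g = w * U = 0.5 * 4.65174 = 2.32587
AL = USL - g = 129.39 - 2.32587
AL = 127.0641

127.0641


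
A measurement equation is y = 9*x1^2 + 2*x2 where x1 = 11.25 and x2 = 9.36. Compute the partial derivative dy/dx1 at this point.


y = 9*x1^2 + 2*x2
dy/dx1 = 2*9*x1
Evaluate at x1 = 11.25: c1 = 18 * 11.25
c1 = 202.5000

202.5000


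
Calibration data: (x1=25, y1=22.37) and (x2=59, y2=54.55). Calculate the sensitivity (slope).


slope = (y2 - y1) / (x2 - x1)
= (54.55 - 22.37) / (59 - 25)
= 32.1800 / 34
= 0.9465

0.9465


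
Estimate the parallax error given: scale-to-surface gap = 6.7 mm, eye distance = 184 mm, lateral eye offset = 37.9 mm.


error = h * offset / d
= 6.7 * 37.9 / 184
= 1.3801

1.3801


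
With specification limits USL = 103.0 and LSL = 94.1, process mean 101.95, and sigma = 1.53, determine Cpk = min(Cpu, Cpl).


Cpu = (USL - mean) / (3*sigma) = (103.0 - 101.95) / (3*1.53) = 0.2288
Cpl = (mean - LSL) / (3*sigma) = (101.95 - 94.1) / (3*1.53) = 1.7102
Cpk = min(Cpu, Cpl) = 0.2288

0.2288


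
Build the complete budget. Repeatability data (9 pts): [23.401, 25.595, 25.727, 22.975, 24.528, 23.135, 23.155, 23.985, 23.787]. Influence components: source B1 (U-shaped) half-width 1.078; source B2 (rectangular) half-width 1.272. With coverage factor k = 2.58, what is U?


mean = (23.401 + 25.595 + 25.727 + 22.975 + 24.528 + 23.135 + 23.155 + 23.985 + 23.787) / 9 = 24.032
s = sqrt(sum((x - mean)^2)/(n-1)) = 1.043635
u_A = s / sqrt(n) = 1.043635 / sqrt(9) = 0.34787833
u_B1 = 1.078 / sqrt(2) = 0.76226111
u_B2 = 1.272 / sqrt(3) = 0.73438954
uc = sqrt(0.34787833^2 + 0.76226111^2 + 0.73438954^2) = 1.1141765
U = k * uc = 2.58 * 1.1141765
U = 2.8746

2.8746


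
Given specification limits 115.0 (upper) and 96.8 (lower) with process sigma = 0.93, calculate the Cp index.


Cp = (USL - LSL) / (6 * sigma)
= (115.0 - 96.8) / (6 * 0.93)
= 18.2000 / 5.5800
= 3.2616

3.2616


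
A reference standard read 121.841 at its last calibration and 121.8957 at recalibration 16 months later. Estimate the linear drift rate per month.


rate = (v2 - v1) / months
= (121.8957 - 121.841) / 16
= 0.0547 / 16
= 0.0034

0.0034


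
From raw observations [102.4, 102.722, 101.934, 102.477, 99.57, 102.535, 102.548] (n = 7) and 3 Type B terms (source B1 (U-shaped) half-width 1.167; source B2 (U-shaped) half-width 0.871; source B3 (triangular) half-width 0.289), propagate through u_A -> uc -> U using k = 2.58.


mean = (102.4 + 102.722 + 101.934 + 102.477 + 99.57 + 102.535 + 102.548) / 7 = 102.0265714
s = sqrt(sum((x - mean)^2)/(n-1)) = 1.1105296
u_A = s / sqrt(n) = 1.1105296 / sqrt(7) = 0.41974074
u_B1 = 1.167 / sqrt(2) = 0.82519361
u_B2 = 0.871 / sqrt(2) = 0.61589001
u_B3 = 0.289 / sqrt(6) = 0.11798376
uc = sqrt(0.41974074^2 + 0.82519361^2 + 0.61589001^2 + 0.11798376^2) = 1.1181983
U = k * uc = 2.58 * 1.1181983
U = 2.8850

2.8850


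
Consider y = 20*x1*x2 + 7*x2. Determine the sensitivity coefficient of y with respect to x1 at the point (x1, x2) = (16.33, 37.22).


y = 20*x1*x2 + 7*x2
dy/dx1 = 20*x2
Evaluate at x2 = 37.22: c1 = 20 * 37.22
c1 = 744.4000

744.4000


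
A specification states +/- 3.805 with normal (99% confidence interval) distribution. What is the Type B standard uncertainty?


u_B = half_width / 2.576
u_B = 3.805 / 2.576
u_B = 1.4771

1.4771


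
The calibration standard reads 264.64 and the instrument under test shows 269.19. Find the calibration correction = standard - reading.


Correction = standard - reading
= 264.64 - 269.19
= -4.5500

-4.5500


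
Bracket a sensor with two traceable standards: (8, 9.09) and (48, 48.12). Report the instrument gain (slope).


slope = (y2 - y1) / (x2 - x1)
= (48.12 - 9.09) / (48 - 8)
= 39.0300 / 40
= 0.9758

0.9758


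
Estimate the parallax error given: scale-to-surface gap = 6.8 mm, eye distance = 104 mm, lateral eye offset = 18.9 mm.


error = h * offset / d
= 6.8 * 18.9 / 104
= 1.2358

1.2358


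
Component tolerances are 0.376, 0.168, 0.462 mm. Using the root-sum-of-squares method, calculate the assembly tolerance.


RSS = sqrt(0.376^2 + 0.168^2 + 0.462^2)
= sqrt(0.383044)
= 0.6189

0.6189


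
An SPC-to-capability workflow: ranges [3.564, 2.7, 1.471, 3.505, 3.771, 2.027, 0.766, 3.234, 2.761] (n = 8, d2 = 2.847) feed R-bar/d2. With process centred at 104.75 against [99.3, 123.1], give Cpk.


R_bar = (3.564 + 2.7 + 1.471 + 3.505 + 3.771 + 2.027 + 0.766 + 3.234 + 2.761) / 9 = 2.6443333
sigma = R_bar / d2 = 2.6443333 / 2.847 = 0.92881394
Cp = (USL - LSL)/(6*sigma) = (123.1 - 99.3)/(6*0.92881394) = 4.2707
Cpu = (123.1 - 104.75)/(3*0.92881394) = 6.5855
Cpl = (104.75 - 99.3)/(3*0.92881394) = 1.9559
Cpk = min(Cpu, Cpl) = 1.9559

1.9559


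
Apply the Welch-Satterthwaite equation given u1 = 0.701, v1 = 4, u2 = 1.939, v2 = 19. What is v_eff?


uc = sqrt(u1^2 + u2^2) = sqrt(0.701^2 + 1.939^2) = 2.0618249
v_eff = uc^4 / (u1^4/v1 + u2^4/v2)
= 2.0618249^4 / (0.701^4/4 + 1.939^4/19)
= 18.072038 / 0.80434253
v_eff = 22.4681

22.4681


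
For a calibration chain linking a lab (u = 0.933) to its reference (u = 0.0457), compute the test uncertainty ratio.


TUR = u_lab / u_ref
= 0.933 / 0.0457
= 20.4158

20.4158


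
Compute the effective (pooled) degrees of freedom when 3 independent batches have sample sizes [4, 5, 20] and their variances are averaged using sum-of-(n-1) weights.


nu = sum_i (n_i - 1)
nu = ((4 - 1) + (5 - 1) + (20 - 1))
nu = 3 + 4 + 19
nu = 26

26


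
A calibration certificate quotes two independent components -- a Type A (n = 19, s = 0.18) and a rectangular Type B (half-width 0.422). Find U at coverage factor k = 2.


u_A = s / sqrt(n) = 0.18 / sqrt(19) = 0.041294832
u_B = half_width / sqrt(3) = 0.422 / sqrt(3) = 0.24364181
uc = sqrt(u_A^2 + u_B^2) = sqrt(0.041294832^2 + 0.24364181^2) = 0.24711656
U = k * uc = 2 * 0.24711656
U = 0.4942

0.4942


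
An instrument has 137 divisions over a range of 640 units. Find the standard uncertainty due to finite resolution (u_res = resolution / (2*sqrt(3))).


resolution = range / divisions
resolution = 640 / 137 = 4.6715328
u_res = resolution / (2*sqrt(3))
u_res = 4.6715328 / 3.4641016
u_res = 1.3486

1.3486


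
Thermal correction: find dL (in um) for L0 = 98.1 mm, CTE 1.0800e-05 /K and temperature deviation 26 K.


dL = L * alpha * dT
= 98.1 * 1.0800e-05 * 26
= 0.0275465 mm
dL_um = 0.0275465 * 1000 = 27.5465 um

27.5465


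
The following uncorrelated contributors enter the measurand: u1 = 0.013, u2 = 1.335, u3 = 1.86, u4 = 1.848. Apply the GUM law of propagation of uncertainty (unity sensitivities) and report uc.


uc = sqrt(0.013^2 + 1.335^2 + 1.86^2 + 1.848^2)
uc = sqrt(8.657098)
uc = 2.9423

2.9423


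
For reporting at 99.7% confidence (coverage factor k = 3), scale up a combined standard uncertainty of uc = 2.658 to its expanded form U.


U = k * uc
U = 3 * 2.658
U = 7.9740

7.9740


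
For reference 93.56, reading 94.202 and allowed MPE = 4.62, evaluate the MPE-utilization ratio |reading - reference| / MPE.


e = indication - reference = 94.202 - 93.56 = 0.6420
|e| = 0.6420
ratio = |e| / MPE = 0.6420 / 4.62
ratio = 0.1390

0.1390


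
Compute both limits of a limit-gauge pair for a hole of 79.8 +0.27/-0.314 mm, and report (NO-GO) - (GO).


GO = nominal - lower_tol (smallest hole = maximum material condition)
GO = 79.8 - 0.314 = 79.486
NO-GO = nominal + upper_tol (largest hole = least material condition)
NO-GO = 79.8 + 0.27 = 80.07
spread = NO-GO - GO = 80.07 - 79.486 = 0.5840

0.5840


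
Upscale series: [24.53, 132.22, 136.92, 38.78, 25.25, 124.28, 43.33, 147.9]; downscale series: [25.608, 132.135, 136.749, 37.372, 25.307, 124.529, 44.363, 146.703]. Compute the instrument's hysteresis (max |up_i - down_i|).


|24.53 - 25.608| = 1.0780
|132.22 - 132.135| = 0.0850
|136.92 - 136.749| = 0.1710
|38.78 - 37.372| = 1.4080
|25.25 - 25.307| = 0.0570
|124.28 - 124.529| = 0.2490
|43.33 - 44.363| = 1.0330
|147.9 - 146.703| = 1.1970
hysteresis = max(diffs) = 1.4080

1.4080


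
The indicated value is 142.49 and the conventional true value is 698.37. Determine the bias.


Systematic error = measured - true
= 142.49 - 698.37
= -555.8800

-555.8800


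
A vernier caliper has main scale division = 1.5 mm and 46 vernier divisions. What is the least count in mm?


LC = MSD / n_div
= 1.5 / 46
= 0.0326

0.0326


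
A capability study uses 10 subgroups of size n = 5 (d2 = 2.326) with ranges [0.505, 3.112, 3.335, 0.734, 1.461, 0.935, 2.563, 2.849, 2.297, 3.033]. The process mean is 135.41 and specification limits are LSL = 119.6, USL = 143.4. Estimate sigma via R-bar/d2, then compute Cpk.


R_bar = (0.505 + 3.112 + 3.335 + 0.734 + 1.461 + 0.935 + 2.563 + 2.849 + 2.297 + 3.033) / 10 = 2.0824
sigma = R_bar / d2 = 2.0824 / 2.326 = 0.89527085
Cp = (USL - LSL)/(6*sigma) = (143.4 - 119.6)/(6*0.89527085) = 4.4307
Cpu = (143.4 - 135.41)/(3*0.89527085) = 2.9749
Cpl = (135.41 - 119.6)/(3*0.89527085) = 5.8865
Cpk = min(Cpu, Cpl) = 2.9749

2.9749


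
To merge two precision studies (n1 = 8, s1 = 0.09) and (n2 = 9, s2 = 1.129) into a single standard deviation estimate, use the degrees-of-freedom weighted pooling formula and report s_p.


s_p = sqrt(((n1-1)*s1^2 + (n2-1)*s2^2) / (n1+n2-2))
numerator = (8-1)*0.09^2 + (9-1)*1.129^2 = 0.0567 + 10.197128 = 10.253828
denominator = 8 + 9 - 2 = 15
s_p^2 = 10.253828 / 15 = 0.68358853
s_p = sqrt(0.68358853) = 0.8268

0.8268


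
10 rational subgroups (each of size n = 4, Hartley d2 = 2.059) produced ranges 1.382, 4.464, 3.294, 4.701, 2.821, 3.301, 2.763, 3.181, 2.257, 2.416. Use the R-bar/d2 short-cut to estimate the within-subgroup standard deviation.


R_bar = (1.382 + 4.464 + 3.294 + 4.701 + 2.821 + 3.301 + 2.763 + 3.181 + 2.257 + 2.416) / 10
R_bar = 30.58 / 10 = 3.058
sigma_hat = R_bar / d2 = 3.058 / 2.059 = 1.4852

1.4852


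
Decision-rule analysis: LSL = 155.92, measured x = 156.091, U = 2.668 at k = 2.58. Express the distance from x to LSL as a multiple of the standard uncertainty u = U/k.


u = U / k = 2.668 / 2.58 = 1.0341085
margin = |LSL - x| = |155.92 - 156.091| = 0.171
z = margin / u = 0.171 / 1.0341085
z = 0.1654

0.1654


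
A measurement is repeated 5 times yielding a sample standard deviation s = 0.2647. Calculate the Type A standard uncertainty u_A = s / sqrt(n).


u_A = s / sqrt(n)
u_A = 0.2647 / sqrt(5)
u_A = 0.2647 / 2.236068
u_A = 0.1184

0.1184


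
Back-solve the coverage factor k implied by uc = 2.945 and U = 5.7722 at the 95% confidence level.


k = U / uc
k = 5.7722 / 2.945
k = 1.96

1.96


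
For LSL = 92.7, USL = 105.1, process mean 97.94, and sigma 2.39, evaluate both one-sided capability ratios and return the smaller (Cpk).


Cpu = (USL - mean) / (3*sigma) = (105.1 - 97.94) / (3*2.39) = 0.9986
Cpl = (mean - LSL) / (3*sigma) = (97.94 - 92.7) / (3*2.39) = 0.7308
Cpk = min(Cpu, Cpl) = 0.7308

0.7308


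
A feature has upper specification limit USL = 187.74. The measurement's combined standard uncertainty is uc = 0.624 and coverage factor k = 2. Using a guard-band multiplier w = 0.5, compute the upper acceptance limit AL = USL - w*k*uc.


U = k * uc = 2 * 0.624 = 1.248
guard band g = w * U = 0.5 * 1.248 = 0.624
AL = USL - g = 187.74 - 0.624
AL = 187.1160

187.1160


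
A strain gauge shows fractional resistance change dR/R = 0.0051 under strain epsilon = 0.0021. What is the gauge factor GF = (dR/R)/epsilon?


GF = (dR/R) / epsilon
= 0.0051 / 0.0021
= 2.4286

2.4286


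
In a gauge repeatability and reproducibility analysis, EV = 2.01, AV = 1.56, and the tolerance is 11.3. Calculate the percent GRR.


GRR = sqrt(EV^2 + AV^2) = sqrt(2.01^2 + 1.56^2) = 2.5443467
%GRR = GRR / tol * 100 = 2.5443467 / 11.3 * 100
%GRR = 22.5163

22.5163


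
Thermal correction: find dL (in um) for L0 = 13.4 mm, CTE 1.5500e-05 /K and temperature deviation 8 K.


dL = L * alpha * dT
= 13.4 * 1.5500e-05 * 8
= 0.0016616 mm
dL_um = 0.0016616 * 1000 = 1.6616 um

1.6616


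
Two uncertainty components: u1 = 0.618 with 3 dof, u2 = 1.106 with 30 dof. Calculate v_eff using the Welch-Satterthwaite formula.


uc = sqrt(u1^2 + u2^2) = sqrt(0.618^2 + 1.106^2) = 1.2669491
v_eff = uc^4 / (u1^4/v1 + u2^4/v2)
= 1.2669491^4 / (0.618^4/3 + 1.106^4/30)
= 2.5765387 / 0.098498858
v_eff = 26.1581

26.1581


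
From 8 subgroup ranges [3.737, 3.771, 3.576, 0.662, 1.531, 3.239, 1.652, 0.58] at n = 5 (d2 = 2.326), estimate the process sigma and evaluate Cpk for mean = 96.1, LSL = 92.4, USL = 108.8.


R_bar = (3.737 + 3.771 + 3.576 + 0.662 + 1.531 + 3.239 + 1.652 + 0.58) / 8 = 2.3435
sigma = R_bar / d2 = 2.3435 / 2.326 = 1.0075236
Cp = (USL - LSL)/(6*sigma) = (108.8 - 92.4)/(6*1.0075236) = 2.7129
Cpu = (108.8 - 96.1)/(3*1.0075236) = 4.2017
Cpl = (96.1 - 92.4)/(3*1.0075236) = 1.2241
Cpk = min(Cpu, Cpl) = 1.2241

1.2241


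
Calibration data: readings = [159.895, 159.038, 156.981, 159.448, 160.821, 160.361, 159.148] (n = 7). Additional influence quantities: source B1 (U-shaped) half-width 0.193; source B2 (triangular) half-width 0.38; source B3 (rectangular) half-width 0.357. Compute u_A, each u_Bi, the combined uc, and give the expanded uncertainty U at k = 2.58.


mean = (159.895 + 159.038 + 156.981 + 159.448 + 160.821 + 160.361 + 159.148) / 7 = 159.3845714
s = sqrt(sum((x - mean)^2)/(n-1)) = 1.2406002
u_A = s / sqrt(n) = 1.2406002 / sqrt(7) = 0.4689028
u_B1 = 0.193 / sqrt(2) = 0.13647161
u_B2 = 0.38 / sqrt(6) = 0.15513435
u_B3 = 0.357 / sqrt(3) = 0.20611405
uc = sqrt(0.4689028^2 + 0.13647161^2 + 0.15513435^2 + 0.20611405^2) = 0.55230789
U = k * uc = 2.58 * 0.55230789
U = 1.4250

1.4250
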